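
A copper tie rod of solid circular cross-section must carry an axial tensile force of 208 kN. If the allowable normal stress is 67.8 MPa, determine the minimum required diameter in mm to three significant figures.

Required area A ≥ P/σ_allow = 208000/67.8 = 3068 mm².
For a solid circular section, d ≥ √(4A/π) = 62.5 mm.

62.5 mm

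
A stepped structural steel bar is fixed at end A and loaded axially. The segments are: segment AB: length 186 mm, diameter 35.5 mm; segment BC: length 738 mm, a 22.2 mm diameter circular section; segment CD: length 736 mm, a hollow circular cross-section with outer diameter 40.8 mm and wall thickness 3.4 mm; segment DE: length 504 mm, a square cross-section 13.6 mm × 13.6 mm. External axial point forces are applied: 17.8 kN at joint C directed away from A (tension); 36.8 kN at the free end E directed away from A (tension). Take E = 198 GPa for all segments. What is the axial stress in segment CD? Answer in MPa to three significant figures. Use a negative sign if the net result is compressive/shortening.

Internal axial forces (sectioning from the free end, tension +): N_DE = 36.8 kN, N_CD = 36.8 kN, N_BC = 54.6 kN, N_AB = 54.6 kN.
A_CD = 399.5 mm².
σ_CD = N_CD/A_CD = 36800/399.5 = 92.12 MPa.

92.1 MPa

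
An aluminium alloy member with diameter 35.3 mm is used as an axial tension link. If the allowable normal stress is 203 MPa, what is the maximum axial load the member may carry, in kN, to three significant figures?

199 kN

A = 978.7 mm².
P_max = σ_allow · A = 203 · 978.7 = 198700 N = 198.7 kN.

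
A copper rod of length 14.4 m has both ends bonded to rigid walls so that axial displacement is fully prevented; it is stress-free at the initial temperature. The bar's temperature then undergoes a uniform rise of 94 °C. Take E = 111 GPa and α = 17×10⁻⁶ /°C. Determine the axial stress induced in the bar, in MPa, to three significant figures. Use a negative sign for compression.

Free thermal expansion αLΔT = 17e-6 · 14400 · 94 = 23.01 mm.
The walls impose strain ε = −(23.01)/14400 = -1.5980e-03; σ = Eε = 111000 · -1.5980e-03 = -177.4 MPa.

-177 MPa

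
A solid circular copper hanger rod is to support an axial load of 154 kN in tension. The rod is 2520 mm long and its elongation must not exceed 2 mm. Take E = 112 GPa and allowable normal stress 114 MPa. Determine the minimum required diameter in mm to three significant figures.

47.0 mm

Required area A ≥ P/σ_allow = 154000/114 = 1351 mm².
For a solid circular section, d ≥ √(4A/π) = 41.47 mm.
Elongation limit: A ≥ PL/(Eδ_allow) = 154000·2520/(112000·2) = 1732 mm² ⇒ d ≥ 46.97 mm.
The elongation limit governs.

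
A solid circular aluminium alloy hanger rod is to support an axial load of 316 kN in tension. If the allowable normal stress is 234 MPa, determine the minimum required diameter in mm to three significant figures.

41.5 mm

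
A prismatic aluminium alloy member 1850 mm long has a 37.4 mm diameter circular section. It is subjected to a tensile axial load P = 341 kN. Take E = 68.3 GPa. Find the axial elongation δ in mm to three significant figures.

A = 1099 mm².
δ_mech = NL/(AE) = 341000·1850/(1099·68300) = 8.408 mm.

8.41 mm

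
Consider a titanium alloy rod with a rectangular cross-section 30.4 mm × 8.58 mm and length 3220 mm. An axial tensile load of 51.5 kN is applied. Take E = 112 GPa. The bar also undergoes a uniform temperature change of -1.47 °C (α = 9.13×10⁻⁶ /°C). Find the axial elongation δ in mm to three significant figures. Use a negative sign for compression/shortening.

5.63 mm

A = 260.8 mm².
δ_mech = NL/(AE) = 51500·3220/(260.8·112000) = 5.677 mm.
δ_thermal = αLΔT = 9.13e-6·3220·-1.47 = -0.04322 mm.
δ = δ_mech + δ_thermal = 5.633 mm.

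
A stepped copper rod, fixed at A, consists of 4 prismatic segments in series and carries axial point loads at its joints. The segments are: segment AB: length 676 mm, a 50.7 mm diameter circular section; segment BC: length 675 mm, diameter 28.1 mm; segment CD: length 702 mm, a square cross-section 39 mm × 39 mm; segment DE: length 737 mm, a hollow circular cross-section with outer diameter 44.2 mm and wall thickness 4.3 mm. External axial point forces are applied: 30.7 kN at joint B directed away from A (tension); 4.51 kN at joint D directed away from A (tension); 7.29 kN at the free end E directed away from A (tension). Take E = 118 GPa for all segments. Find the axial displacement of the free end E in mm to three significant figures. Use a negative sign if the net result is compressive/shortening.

0.360 mm

Internal axial forces (sectioning from the free end, tension +): N_DE = 7.29 kN, N_CD = 11.8 kN, N_BC = 11.8 kN, N_AB = 42.5 kN.
A_AB = 2019 mm².
A_BC = 620.2 mm².
A_CD = 1521 mm².
A_DE = 539 mm².
δ_AB = 42500·676/(2019·118000) = 0.1206 mm
δ_BC = 11800·675/(620.2·118000) = 0.1088 mm
δ_CD = 11800·702/(1521·118000) = 0.04615 mm
δ_DE = 7290·737/(539·118000) = 0.08447 mm
δ = Σδ_i = 0.3601 mm.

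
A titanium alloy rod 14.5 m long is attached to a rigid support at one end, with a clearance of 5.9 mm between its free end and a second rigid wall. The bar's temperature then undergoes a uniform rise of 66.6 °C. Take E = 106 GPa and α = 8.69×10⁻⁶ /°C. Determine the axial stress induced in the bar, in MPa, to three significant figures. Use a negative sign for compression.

-18.2 MPa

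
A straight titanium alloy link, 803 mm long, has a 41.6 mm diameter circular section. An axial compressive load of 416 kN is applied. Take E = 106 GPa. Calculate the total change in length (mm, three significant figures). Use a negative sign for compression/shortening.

-2.32 mm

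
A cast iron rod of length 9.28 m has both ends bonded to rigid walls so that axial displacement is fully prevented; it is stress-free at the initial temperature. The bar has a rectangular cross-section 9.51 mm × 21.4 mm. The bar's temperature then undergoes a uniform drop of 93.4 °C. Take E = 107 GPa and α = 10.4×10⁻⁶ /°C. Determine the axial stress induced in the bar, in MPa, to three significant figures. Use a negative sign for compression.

104 MPa

Free thermal expansion αLΔT = 10.4e-6 · 9280 · -93.4 = -9.014 mm.
The walls impose strain ε = −(-9.014)/9280 = 9.7136e-04; σ = Eε = 107000 · 9.7136e-04 = 103.9 MPa.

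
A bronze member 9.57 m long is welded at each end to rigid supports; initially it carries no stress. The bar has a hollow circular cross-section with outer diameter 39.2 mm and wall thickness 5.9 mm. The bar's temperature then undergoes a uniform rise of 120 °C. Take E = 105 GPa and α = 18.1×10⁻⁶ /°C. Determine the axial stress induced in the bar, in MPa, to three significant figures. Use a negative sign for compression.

Free thermal expansion αLΔT = 18.1e-6 · 9570 · 120 = 20.79 mm.
The walls impose strain ε = −(20.79)/9570 = -2.1720e-03; σ = Eε = 105000 · -2.1720e-03 = -228.1 MPa.

-228 MPa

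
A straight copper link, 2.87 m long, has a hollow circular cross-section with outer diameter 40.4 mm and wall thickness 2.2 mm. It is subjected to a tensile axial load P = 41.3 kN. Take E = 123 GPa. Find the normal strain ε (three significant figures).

0.00127

A = 264 mm².
σ = N/A = 156.4 MPa; ε = σ/E = 156.4/123000 = 1.272e-03.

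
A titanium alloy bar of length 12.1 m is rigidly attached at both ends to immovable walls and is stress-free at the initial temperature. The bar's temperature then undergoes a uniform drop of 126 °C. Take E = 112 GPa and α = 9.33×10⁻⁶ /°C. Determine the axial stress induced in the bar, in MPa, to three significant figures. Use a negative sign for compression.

Free thermal expansion αLΔT = 9.33e-6 · 12100 · -126 = -14.22 mm.
The walls impose strain ε = −(-14.22)/12100 = 1.1756e-03; σ = Eε = 112000 · 1.1756e-03 = 131.7 MPa.

132 MPa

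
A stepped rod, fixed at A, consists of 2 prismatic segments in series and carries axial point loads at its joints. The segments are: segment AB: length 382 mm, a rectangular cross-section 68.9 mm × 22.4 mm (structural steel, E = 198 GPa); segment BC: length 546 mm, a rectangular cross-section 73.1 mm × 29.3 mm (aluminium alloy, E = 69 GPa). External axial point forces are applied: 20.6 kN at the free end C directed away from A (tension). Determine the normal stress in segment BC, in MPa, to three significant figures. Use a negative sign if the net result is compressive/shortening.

Internal axial forces (sectioning from the free end, tension +): N_BC = 20.6 kN, N_AB = 20.6 kN.
A_BC = 2142 mm².
σ_BC = N_BC/A_BC = 20600/2142 = 9.618 MPa.

9.62 MPa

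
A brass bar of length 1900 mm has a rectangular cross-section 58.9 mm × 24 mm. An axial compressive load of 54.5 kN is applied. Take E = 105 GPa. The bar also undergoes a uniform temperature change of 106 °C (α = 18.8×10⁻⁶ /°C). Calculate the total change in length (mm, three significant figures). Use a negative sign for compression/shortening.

3.09 mm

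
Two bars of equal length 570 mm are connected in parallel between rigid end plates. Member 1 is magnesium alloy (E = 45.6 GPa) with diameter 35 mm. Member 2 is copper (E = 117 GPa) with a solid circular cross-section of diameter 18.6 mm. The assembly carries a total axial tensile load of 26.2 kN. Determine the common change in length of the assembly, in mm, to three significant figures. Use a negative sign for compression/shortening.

A_1 = 962.1 mm².
A_2 = 271.7 mm².
Equal strain + equilibrium ⇒ each member carries load in proportion to AE: A₁E₁ = 43870000 N, A₂E₂ = 31790000 N, ΣAE = 75660000 N.
δ = PL/ΣAE = 26200·570/75660000 = 0.1974 mm.

0.197 mm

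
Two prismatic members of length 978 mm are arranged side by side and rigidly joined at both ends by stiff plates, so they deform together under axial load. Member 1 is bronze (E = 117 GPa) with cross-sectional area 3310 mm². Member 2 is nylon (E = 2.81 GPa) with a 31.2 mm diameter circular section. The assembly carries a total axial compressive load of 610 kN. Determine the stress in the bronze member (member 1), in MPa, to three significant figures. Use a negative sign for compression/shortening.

A_2 = 764.5 mm².
Equal strain + equilibrium ⇒ each member carries load in proportion to AE: A₁E₁ = 387300000 N, A₂E₂ = 2148000 N, ΣAE = 389400000 N.
σ₁ = P·E₁/ΣAE = -610000·117000/389400000 = -183.3 MPa.

-183 MPa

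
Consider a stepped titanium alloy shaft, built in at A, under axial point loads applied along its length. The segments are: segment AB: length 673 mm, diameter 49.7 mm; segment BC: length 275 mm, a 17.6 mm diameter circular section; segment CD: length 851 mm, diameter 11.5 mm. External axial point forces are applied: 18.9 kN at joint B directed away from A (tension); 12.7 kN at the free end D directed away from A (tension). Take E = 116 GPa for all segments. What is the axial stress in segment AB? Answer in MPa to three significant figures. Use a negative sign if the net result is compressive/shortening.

16.3 MPa

Internal axial forces (sectioning from the free end, tension +): N_CD = 12.7 kN, N_BC = 12.7 kN, N_AB = 31.6 kN.
A_AB = 1940 mm².
σ_AB = N_AB/A_AB = 31600/1940 = 16.29 MPa.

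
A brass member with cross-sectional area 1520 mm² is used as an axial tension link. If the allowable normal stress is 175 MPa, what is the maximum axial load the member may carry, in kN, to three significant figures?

P_max = σ_allow · A = 175 · 1520 = 266000 N = 266 kN.

266 kN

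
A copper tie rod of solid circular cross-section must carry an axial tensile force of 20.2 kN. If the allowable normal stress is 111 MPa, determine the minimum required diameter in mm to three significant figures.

Required area A ≥ P/σ_allow = 20200/111 = 182 mm².
For a solid circular section, d ≥ √(4A/π) = 15.22 mm.

15.2 mm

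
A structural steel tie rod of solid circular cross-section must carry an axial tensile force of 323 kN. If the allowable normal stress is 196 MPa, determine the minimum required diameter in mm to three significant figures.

45.8 mm

Required area A ≥ P/σ_allow = 323000/196 = 1648 mm².
For a solid circular section, d ≥ √(4A/π) = 45.81 mm.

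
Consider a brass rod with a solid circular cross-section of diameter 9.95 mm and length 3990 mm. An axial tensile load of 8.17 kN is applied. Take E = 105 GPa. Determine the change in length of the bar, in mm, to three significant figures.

3.99 mm

A = 77.76 mm².
δ_mech = NL/(AE) = 8170·3990/(77.76·105000) = 3.993 mm.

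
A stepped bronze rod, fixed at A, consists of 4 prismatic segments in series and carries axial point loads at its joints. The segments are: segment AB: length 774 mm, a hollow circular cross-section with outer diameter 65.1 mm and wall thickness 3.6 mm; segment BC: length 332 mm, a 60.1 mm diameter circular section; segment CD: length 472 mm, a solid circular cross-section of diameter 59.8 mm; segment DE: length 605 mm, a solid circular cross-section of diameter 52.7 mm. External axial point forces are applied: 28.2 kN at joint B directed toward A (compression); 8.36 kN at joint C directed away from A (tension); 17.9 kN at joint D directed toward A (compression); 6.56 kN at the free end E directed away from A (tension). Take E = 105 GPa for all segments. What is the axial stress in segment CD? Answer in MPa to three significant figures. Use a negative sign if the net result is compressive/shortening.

-4.04 MPa

Internal axial forces (sectioning from the free end, tension +): N_DE = 6.56 kN, N_CD = -11.34 kN, N_BC = -2.98 kN, N_AB = -31.18 kN.
A_CD = 2809 mm².
σ_CD = N_CD/A_CD = -11340/2809 = -4.038 MPa.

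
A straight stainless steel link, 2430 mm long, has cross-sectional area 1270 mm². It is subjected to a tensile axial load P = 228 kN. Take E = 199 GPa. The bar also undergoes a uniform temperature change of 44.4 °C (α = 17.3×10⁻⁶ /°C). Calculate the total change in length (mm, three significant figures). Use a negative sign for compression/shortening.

δ_mech = NL/(AE) = 228000·2430/(1270·199000) = 2.192 mm.
δ_thermal = αLΔT = 17.3e-6·2430·44.4 = 1.867 mm.
δ = δ_mech + δ_thermal = 4.059 mm.

4.06 mm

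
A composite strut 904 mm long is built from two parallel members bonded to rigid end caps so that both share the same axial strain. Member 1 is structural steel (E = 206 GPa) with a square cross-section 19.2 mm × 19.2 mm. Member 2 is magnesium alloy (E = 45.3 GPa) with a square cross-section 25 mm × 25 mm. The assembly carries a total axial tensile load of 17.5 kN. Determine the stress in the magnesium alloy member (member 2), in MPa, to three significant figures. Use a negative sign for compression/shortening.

7.60 MPa

A_1 = 368.6 mm².
A_2 = 625 mm².
Equal strain + equilibrium ⇒ each member carries load in proportion to AE: A₁E₁ = 75940000 N, A₂E₂ = 28310000 N, ΣAE = 104300000 N.
σ₂ = P·E₂/ΣAE = 17500·45300/104300000 = 7.604 MPa.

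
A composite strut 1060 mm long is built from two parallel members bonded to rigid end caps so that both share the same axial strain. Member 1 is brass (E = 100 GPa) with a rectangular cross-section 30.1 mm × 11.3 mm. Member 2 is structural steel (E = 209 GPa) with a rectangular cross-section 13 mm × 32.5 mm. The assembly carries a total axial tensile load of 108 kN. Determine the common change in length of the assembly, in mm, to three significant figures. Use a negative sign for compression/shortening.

0.936 mm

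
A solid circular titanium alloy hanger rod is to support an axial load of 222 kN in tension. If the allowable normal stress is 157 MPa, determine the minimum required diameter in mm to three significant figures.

Required area A ≥ P/σ_allow = 222000/157 = 1414 mm².
For a solid circular section, d ≥ √(4A/π) = 42.43 mm.

42.4 mm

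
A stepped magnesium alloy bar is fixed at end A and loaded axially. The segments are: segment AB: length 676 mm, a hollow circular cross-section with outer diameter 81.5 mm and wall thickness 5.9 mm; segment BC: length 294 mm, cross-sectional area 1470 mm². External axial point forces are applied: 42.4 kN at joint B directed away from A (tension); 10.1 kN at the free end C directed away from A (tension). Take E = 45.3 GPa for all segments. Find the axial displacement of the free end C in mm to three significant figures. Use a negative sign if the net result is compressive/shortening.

Internal axial forces (sectioning from the free end, tension +): N_BC = 10.1 kN, N_AB = 52.5 kN.
A_AB = 1401 mm².
δ_AB = 52500·676/(1401·45300) = 0.5591 mm
δ_BC = 10100·294/(1470·45300) = 0.04459 mm
δ = Σδ_i = 0.6037 mm.

0.604 mm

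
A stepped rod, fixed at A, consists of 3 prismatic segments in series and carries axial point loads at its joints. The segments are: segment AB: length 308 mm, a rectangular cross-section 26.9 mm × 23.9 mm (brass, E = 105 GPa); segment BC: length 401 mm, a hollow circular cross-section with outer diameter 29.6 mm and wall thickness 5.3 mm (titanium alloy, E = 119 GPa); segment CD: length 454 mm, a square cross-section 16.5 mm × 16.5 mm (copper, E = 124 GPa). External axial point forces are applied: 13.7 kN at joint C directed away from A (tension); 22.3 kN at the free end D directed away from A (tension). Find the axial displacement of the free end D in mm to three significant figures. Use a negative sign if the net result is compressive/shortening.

Internal axial forces (sectioning from the free end, tension +): N_CD = 22.3 kN, N_BC = 36 kN, N_AB = 36 kN.
A_AB = 642.9 mm².
A_BC = 404.6 mm².
A_CD = 272.2 mm².
δ_AB = 36000·308/(642.9·105000) = 0.1643 mm
δ_BC = 36000·401/(404.6·119000) = 0.2998 mm
δ_CD = 22300·454/(272.2·124000) = 0.2999 mm
δ = Σδ_i = 0.764 mm.

0.764 mm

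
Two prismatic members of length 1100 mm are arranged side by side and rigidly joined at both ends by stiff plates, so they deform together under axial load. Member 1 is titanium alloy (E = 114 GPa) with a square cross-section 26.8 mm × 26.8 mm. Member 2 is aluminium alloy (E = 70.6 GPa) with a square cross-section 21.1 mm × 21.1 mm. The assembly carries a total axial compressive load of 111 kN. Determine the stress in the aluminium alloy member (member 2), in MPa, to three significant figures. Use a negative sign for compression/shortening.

A_1 = 718.2 mm².
A_2 = 445.2 mm².
Equal strain + equilibrium ⇒ each member carries load in proportion to AE: A₁E₁ = 81880000 N, A₂E₂ = 31430000 N, ΣAE = 113300000 N.
σ₂ = P·E₂/ΣAE = -111000·70600/113300000 = -69.16 MPa.

-69.2 MPa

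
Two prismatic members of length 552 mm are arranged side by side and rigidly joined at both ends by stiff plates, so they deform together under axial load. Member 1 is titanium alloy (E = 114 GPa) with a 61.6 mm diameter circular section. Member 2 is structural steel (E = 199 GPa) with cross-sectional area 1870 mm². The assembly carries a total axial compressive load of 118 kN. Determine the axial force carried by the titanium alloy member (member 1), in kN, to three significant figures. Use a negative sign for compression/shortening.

A_1 = 2980 mm².
Equal strain + equilibrium ⇒ each member carries load in proportion to AE: A₁E₁ = 339700000 N, A₂E₂ = 372100000 N, ΣAE = 711900000 N.
F₁ = P·A₁E₁/ΣAE = -118000·339700000/711900000 = -56320 N.

-56.3 kN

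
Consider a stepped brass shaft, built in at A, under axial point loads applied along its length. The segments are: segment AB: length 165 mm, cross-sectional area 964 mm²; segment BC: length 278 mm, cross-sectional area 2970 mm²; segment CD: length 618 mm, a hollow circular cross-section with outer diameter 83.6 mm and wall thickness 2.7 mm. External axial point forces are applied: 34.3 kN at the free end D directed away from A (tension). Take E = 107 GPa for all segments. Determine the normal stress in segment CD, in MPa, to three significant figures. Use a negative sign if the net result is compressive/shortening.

50.0 MPa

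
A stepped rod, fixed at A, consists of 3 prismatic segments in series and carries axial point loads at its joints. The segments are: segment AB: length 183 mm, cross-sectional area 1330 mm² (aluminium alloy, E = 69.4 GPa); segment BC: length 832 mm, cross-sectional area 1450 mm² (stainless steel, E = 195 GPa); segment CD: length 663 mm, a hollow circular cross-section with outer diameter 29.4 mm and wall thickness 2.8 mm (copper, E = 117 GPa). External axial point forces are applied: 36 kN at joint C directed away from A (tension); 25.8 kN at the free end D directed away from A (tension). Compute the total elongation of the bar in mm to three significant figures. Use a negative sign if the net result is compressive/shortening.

Internal axial forces (sectioning from the free end, tension +): N_CD = 25.8 kN, N_BC = 61.8 kN, N_AB = 61.8 kN.
A_CD = 234 mm².
δ_AB = 61800·183/(1330·69400) = 0.1225 mm
δ_BC = 61800·832/(1450·195000) = 0.1818 mm
δ_CD = 25800·663/(234·117000) = 0.6248 mm
δ = Σδ_i = 0.9292 mm.

0.929 mm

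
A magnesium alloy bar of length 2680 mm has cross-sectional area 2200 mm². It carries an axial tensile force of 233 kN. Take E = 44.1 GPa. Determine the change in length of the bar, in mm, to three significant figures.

6.44 mm

δ_mech = NL/(AE) = 233000·2680/(2200·44100) = 6.436 mm.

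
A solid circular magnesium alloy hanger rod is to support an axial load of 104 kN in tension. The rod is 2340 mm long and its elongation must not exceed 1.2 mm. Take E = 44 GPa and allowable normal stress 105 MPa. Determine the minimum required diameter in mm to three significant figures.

76.6 mm

Required area A ≥ P/σ_allow = 104000/105 = 990.5 mm².
For a solid circular section, d ≥ √(4A/π) = 35.51 mm.
Elongation limit: A ≥ PL/(Eδ_allow) = 104000·2340/(44000·1.2) = 4609 mm² ⇒ d ≥ 76.61 mm.
The elongation limit governs.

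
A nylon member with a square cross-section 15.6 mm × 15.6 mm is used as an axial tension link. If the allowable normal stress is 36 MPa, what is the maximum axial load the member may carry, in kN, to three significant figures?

8.76 kN

A = 243.4 mm².
P_max = σ_allow · A = 36 · 243.4 = 8761 N = 8.761 kN.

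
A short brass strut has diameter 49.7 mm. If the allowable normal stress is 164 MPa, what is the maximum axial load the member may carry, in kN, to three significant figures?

A = 1940 mm².
P_max = σ_allow · A = 164 · 1940 = 318200 N = 318.2 kN.

318 kN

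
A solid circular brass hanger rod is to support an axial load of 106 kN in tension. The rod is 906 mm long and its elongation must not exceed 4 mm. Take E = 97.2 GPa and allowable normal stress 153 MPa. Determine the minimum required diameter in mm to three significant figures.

29.7 mm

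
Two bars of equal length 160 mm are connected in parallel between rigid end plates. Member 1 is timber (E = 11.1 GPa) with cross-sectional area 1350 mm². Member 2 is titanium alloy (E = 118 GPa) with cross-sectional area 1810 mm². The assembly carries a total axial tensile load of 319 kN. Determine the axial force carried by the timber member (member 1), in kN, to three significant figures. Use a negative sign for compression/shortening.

20.9 kN

Equal strain + equilibrium ⇒ each member carries load in proportion to AE: A₁E₁ = 14980000 N, A₂E₂ = 213600000 N, ΣAE = 228600000 N.
F₁ = P·A₁E₁/ΣAE = 319000·14980000/228600000 = 20910 N.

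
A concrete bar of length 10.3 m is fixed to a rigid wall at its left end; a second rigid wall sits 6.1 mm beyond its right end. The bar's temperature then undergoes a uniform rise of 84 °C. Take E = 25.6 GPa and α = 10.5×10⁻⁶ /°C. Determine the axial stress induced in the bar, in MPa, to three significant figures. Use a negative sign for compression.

Free thermal expansion αLΔT = 10.5e-6 · 10300 · 84 = 9.085 mm.
The walls engage after the gap closes; constrained expansion = 9.085 − 6.1 = 2.985 mm.
The walls impose strain ε = −(2.985)/10300 = -2.8977e-04; σ = Eε = 25600 · -2.8977e-04 = -7.418 MPa.

-7.42 MPa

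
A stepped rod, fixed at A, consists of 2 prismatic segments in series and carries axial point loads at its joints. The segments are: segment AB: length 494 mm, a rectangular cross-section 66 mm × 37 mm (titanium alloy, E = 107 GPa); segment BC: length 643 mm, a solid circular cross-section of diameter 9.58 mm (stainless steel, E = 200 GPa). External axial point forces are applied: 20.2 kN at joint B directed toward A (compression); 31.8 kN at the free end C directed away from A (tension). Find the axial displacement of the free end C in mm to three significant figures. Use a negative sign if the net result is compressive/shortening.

1.44 mm

Internal axial forces (sectioning from the free end, tension +): N_BC = 31.8 kN, N_AB = 11.6 kN.
A_AB = 2442 mm².
A_BC = 72.08 mm².
δ_AB = 11600·494/(2442·107000) = 0.02193 mm
δ_BC = 31800·643/(72.08·200000) = 1.418 mm
δ = Σδ_i = 1.44 mm.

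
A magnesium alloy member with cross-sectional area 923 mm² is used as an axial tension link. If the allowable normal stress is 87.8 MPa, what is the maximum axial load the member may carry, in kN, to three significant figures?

81.0 kN

P_max = σ_allow · A = 87.8 · 923 = 81040 N = 81.04 kN.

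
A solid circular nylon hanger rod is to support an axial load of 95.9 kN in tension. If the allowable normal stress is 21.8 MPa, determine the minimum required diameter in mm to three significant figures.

Required area A ≥ P/σ_allow = 95900/21.8 = 4399 mm².
For a solid circular section, d ≥ √(4A/π) = 74.84 mm.

74.8 mm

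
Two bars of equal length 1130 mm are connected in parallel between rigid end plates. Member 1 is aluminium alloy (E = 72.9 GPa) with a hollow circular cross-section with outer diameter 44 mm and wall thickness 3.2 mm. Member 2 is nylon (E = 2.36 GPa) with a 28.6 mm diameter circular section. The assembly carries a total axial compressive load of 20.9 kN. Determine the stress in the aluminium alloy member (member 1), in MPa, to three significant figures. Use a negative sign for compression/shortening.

-48.5 MPa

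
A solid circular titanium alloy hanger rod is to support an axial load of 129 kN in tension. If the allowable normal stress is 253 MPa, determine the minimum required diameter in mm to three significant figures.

25.5 mm

Required area A ≥ P/σ_allow = 129000/253 = 509.9 mm².
For a solid circular section, d ≥ √(4A/π) = 25.48 mm.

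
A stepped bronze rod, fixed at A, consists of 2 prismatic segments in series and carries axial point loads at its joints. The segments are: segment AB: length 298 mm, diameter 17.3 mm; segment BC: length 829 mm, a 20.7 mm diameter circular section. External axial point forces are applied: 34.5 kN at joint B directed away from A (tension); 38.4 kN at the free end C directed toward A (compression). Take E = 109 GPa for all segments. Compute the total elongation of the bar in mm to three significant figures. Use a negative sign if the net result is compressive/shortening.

Internal axial forces (sectioning from the free end, tension +): N_BC = -38.4 kN, N_AB = -3.9 kN.
A_AB = 235.1 mm².
A_BC = 336.5 mm².
δ_AB = -3900·298/(235.1·109000) = -0.04536 mm
δ_BC = -38400·829/(336.5·109000) = -0.8678 mm
δ = Σδ_i = -0.9132 mm.

-0.913 mm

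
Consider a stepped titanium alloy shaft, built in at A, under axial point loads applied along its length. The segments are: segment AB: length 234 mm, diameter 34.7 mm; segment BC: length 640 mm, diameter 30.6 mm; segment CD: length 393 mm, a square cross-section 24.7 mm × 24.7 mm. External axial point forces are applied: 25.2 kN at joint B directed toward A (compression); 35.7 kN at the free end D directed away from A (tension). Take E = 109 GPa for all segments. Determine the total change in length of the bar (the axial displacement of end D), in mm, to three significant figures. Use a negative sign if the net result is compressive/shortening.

Internal axial forces (sectioning from the free end, tension +): N_CD = 35.7 kN, N_BC = 35.7 kN, N_AB = 10.5 kN.
A_AB = 945.7 mm².
A_BC = 735.4 mm².
A_CD = 610.1 mm².
δ_AB = 10500·234/(945.7·109000) = 0.02384 mm
δ_BC = 35700·640/(735.4·109000) = 0.285 mm
δ_CD = 35700·393/(610.1·109000) = 0.211 mm
δ = Σδ_i = 0.5198 mm.

0.520 mm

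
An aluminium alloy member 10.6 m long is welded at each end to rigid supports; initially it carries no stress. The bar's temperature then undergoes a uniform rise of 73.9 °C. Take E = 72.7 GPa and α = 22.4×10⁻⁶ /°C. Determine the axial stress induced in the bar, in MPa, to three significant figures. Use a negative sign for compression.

-120 MPa

Free thermal expansion αLΔT = 22.4e-6 · 10600 · 73.9 = 17.55 mm.
The walls impose strain ε = −(17.55)/10600 = -1.6554e-03; σ = Eε = 72700 · -1.6554e-03 = -120.3 MPa.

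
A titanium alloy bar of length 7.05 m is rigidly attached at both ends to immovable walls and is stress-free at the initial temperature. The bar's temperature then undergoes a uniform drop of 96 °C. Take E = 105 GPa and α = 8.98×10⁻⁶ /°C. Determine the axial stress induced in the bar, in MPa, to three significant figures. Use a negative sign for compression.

90.5 MPa

Free thermal expansion αLΔT = 8.98e-6 · 7050 · -96 = -6.078 mm.
The walls impose strain ε = −(-6.078)/7050 = 8.6208e-04; σ = Eε = 105000 · 8.6208e-04 = 90.52 MPa.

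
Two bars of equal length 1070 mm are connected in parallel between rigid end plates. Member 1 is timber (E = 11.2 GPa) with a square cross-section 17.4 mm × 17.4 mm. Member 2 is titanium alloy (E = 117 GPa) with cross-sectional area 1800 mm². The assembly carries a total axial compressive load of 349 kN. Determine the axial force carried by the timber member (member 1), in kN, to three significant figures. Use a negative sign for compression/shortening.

-5.53 kN

A_1 = 302.8 mm².
Equal strain + equilibrium ⇒ each member carries load in proportion to AE: A₁E₁ = 3391000 N, A₂E₂ = 210600000 N, ΣAE = 214000000 N.
F₁ = P·A₁E₁/ΣAE = -349000·3391000/214000000 = -5530 N.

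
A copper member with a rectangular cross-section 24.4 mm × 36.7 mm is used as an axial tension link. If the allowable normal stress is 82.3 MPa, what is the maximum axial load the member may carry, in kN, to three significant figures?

A = 895.5 mm².
P_max = σ_allow · A = 82.3 · 895.5 = 73700 N = 73.7 kN.

73.7 kN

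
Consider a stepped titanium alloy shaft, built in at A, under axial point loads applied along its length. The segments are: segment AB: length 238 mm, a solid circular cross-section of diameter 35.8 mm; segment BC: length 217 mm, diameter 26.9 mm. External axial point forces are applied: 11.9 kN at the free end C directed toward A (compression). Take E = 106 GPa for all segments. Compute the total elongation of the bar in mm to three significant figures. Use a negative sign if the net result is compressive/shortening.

Internal axial forces (sectioning from the free end, tension +): N_BC = -11.9 kN, N_AB = -11.9 kN.
A_AB = 1007 mm².
A_BC = 568.3 mm².
δ_AB = -11900·238/(1007·106000) = -0.02654 mm
δ_BC = -11900·217/(568.3·106000) = -0.04287 mm
δ = Σδ_i = -0.06941 mm.

-0.0694 mm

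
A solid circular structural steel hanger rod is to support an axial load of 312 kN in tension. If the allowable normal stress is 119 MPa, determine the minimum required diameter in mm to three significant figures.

57.8 mm

Required area A ≥ P/σ_allow = 312000/119 = 2622 mm².
For a solid circular section, d ≥ √(4A/π) = 57.78 mm.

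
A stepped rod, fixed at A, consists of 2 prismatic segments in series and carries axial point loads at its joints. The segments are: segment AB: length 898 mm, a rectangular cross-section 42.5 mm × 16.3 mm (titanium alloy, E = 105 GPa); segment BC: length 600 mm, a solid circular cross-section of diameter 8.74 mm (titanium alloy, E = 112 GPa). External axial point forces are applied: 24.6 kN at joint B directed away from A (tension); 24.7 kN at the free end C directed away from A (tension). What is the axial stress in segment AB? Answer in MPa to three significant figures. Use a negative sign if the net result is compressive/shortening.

71.2 MPa

Internal axial forces (sectioning from the free end, tension +): N_BC = 24.7 kN, N_AB = 49.3 kN.
A_AB = 692.8 mm².
σ_AB = N_AB/A_AB = 49300/692.8 = 71.17 MPa.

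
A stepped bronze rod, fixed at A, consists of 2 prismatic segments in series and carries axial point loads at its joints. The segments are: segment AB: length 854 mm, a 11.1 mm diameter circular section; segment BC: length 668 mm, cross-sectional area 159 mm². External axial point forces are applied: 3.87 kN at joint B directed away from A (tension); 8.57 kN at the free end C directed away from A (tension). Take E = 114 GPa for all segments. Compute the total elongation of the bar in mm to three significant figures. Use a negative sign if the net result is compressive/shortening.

Internal axial forces (sectioning from the free end, tension +): N_BC = 8.57 kN, N_AB = 12.44 kN.
A_AB = 96.77 mm².
δ_AB = 12440·854/(96.77·114000) = 0.963 mm
δ_BC = 8570·668/(159·114000) = 0.3158 mm
δ = Σδ_i = 1.279 mm.

1.28 mm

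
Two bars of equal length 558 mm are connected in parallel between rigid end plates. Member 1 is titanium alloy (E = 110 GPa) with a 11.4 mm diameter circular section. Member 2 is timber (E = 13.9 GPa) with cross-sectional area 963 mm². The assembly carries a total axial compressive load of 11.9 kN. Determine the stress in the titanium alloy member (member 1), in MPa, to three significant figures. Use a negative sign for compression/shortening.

-53.2 MPa

A_1 = 102.1 mm².
Equal strain + equilibrium ⇒ each member carries load in proportion to AE: A₁E₁ = 11230000 N, A₂E₂ = 13390000 N, ΣAE = 24610000 N.
σ₁ = P·E₁/ΣAE = -11900·110000/24610000 = -53.18 MPa.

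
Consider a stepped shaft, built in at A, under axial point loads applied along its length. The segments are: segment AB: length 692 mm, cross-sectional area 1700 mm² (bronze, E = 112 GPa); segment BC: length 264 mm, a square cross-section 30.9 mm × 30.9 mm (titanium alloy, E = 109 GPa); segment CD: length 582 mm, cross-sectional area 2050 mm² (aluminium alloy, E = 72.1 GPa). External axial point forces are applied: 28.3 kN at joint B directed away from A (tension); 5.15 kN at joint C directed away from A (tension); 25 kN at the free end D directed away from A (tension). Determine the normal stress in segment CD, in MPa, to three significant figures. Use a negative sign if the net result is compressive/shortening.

Internal axial forces (sectioning from the free end, tension +): N_CD = 25 kN, N_BC = 30.15 kN, N_AB = 58.45 kN.
σ_CD = N_CD/A_CD = 25000/2050 = 12.2 MPa.

12.2 MPa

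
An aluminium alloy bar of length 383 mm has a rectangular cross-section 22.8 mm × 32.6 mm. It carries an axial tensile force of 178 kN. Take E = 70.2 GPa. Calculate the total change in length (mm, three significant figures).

1.31 mm

A = 743.3 mm².
δ_mech = NL/(AE) = 178000·383/(743.3·70200) = 1.307 mm.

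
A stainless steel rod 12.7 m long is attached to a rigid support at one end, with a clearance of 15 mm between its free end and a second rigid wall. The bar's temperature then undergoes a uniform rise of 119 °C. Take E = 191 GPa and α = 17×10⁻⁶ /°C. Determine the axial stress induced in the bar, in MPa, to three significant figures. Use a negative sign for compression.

Free thermal expansion αLΔT = 17e-6 · 12700 · 119 = 25.69 mm.
The walls engage after the gap closes; constrained expansion = 25.69 − 15 = 10.69 mm.
The walls impose strain ε = −(10.69)/12700 = -8.4190e-04; σ = Eε = 191000 · -8.4190e-04 = -160.8 MPa.

-161 MPa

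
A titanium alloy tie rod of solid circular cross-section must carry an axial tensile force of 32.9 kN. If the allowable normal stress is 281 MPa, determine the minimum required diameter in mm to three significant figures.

12.2 mm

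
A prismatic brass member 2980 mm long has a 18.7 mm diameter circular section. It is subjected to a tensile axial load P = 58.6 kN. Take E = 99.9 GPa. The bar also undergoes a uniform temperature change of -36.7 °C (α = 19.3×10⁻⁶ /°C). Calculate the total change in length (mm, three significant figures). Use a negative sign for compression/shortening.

4.25 mm

A = 274.6 mm².
δ_mech = NL/(AE) = 58600·2980/(274.6·99900) = 6.365 mm.
δ_thermal = αLΔT = 19.3e-6·2980·-36.7 = -2.111 mm.
δ = δ_mech + δ_thermal = 4.254 mm.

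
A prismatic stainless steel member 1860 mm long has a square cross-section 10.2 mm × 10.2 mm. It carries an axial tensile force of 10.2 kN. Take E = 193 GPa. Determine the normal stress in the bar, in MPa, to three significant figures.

98.0 MPa

A = 104 mm².
σ = N/A = 10200/104 = 98.04 MPa.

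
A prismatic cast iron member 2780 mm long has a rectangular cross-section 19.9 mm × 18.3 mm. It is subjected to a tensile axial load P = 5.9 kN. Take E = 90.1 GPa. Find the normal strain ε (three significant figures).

1.80e-04

A = 364.2 mm².
σ = N/A = 16.2 MPa; ε = σ/E = 16.2/90100 = 1.798e-04.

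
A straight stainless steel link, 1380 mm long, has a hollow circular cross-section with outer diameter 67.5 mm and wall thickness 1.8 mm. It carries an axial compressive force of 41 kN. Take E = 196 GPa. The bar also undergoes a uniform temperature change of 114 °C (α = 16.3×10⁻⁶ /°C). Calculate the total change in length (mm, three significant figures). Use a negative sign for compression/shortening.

A = 371.5 mm².
δ_mech = NL/(AE) = -41000·1380/(371.5·196000) = -0.777 mm.
δ_thermal = αLΔT = 16.3e-6·1380·114 = 2.564 mm.
δ = δ_mech + δ_thermal = 1.787 mm.

1.79 mm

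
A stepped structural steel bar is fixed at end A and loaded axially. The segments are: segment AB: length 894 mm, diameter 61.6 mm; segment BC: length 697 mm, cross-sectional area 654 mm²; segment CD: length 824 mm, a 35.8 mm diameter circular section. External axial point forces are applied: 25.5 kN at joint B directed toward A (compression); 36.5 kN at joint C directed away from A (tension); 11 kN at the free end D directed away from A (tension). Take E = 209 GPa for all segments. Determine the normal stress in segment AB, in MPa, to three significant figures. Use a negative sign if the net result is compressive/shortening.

7.38 MPa

Internal axial forces (sectioning from the free end, tension +): N_CD = 11 kN, N_BC = 47.5 kN, N_AB = 22 kN.
A_AB = 2980 mm².
σ_AB = N_AB/A_AB = 22000/2980 = 7.382 MPa.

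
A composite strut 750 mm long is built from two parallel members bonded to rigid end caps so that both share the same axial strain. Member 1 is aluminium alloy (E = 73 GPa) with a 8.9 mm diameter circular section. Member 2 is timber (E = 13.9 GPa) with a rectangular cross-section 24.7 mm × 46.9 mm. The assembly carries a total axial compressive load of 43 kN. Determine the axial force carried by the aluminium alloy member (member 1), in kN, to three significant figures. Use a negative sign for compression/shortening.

-9.46 kN

A_1 = 62.21 mm².
A_2 = 1158 mm².
Equal strain + equilibrium ⇒ each member carries load in proportion to AE: A₁E₁ = 4541000 N, A₂E₂ = 16100000 N, ΣAE = 20640000 N.
F₁ = P·A₁E₁/ΣAE = -43000·4541000/20640000 = -9460 N.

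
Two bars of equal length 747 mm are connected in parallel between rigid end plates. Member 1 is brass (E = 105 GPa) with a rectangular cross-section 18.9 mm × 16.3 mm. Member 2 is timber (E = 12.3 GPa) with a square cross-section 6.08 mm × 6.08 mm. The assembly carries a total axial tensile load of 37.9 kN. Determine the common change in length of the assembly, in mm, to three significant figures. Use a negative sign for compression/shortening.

0.863 mm

A_1 = 308.1 mm².
A_2 = 36.97 mm².
Equal strain + equilibrium ⇒ each member carries load in proportion to AE: A₁E₁ = 32350000 N, A₂E₂ = 454700 N, ΣAE = 32800000 N.
δ = PL/ΣAE = 37900·747/32800000 = 0.8631 mm.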